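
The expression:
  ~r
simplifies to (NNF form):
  ~r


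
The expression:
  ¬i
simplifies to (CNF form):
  ¬i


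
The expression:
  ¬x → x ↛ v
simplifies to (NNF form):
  x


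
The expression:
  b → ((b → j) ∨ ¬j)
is always true.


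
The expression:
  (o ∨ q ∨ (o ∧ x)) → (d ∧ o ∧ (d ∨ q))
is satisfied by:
  {d: True, q: False, o: False}
  {d: False, q: False, o: False}
  {o: True, d: True, q: False}
  {o: True, q: True, d: True}


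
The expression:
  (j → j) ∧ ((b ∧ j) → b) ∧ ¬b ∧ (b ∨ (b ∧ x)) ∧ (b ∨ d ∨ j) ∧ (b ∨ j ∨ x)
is never true.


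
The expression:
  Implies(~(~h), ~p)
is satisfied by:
  {p: False, h: False}
  {h: True, p: False}
  {p: True, h: False}


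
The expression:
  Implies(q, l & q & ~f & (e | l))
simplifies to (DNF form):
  ~q | (l & ~f)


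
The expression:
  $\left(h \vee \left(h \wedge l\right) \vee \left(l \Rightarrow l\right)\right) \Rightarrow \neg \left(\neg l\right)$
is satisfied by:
  {l: True}


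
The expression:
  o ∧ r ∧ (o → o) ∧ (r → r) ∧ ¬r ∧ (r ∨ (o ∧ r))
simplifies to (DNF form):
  False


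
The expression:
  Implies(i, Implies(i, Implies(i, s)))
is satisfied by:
  {s: True, i: False}
  {i: False, s: False}
  {i: True, s: True}


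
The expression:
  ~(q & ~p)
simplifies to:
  p | ~q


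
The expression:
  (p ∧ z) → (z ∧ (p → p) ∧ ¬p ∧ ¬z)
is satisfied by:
  {p: False, z: False}
  {z: True, p: False}
  {p: True, z: False}


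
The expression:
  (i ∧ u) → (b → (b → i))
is always true.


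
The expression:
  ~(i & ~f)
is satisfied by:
  {f: True, i: False}
  {i: False, f: False}
  {i: True, f: True}


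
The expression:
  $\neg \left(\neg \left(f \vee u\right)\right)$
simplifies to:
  $f \vee u$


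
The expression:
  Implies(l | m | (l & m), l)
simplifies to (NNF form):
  l | ~m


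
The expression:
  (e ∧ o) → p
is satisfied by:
  {p: True, e: False, o: False}
  {e: False, o: False, p: False}
  {p: True, o: True, e: False}
  {o: True, e: False, p: False}
  {p: True, e: True, o: False}
  {e: True, p: False, o: False}
  {p: True, o: True, e: True}


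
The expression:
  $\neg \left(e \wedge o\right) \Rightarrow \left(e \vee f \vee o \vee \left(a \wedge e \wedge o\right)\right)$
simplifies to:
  $e \vee f \vee o$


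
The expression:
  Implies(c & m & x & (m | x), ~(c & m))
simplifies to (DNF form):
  ~c | ~m | ~x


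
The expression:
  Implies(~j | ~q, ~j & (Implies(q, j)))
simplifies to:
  (j & q) | (~j & ~q)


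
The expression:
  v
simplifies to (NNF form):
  v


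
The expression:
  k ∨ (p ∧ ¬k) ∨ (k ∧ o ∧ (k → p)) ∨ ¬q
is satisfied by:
  {k: True, p: True, q: False}
  {k: True, p: False, q: False}
  {p: True, k: False, q: False}
  {k: False, p: False, q: False}
  {k: True, q: True, p: True}
  {k: True, q: True, p: False}
  {q: True, p: True, k: False}


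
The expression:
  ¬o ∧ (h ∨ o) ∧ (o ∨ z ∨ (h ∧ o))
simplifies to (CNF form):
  h ∧ z ∧ ¬o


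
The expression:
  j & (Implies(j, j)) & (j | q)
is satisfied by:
  {j: True}


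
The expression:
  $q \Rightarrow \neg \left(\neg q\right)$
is always true.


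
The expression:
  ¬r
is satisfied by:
  {r: False}


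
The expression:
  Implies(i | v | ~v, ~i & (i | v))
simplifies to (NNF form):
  v & ~i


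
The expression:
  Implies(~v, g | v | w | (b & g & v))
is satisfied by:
  {v: True, w: True, g: True}
  {v: True, w: True, g: False}
  {v: True, g: True, w: False}
  {v: True, g: False, w: False}
  {w: True, g: True, v: False}
  {w: True, g: False, v: False}
  {g: True, w: False, v: False}


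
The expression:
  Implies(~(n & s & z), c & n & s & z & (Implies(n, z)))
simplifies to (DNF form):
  n & s & z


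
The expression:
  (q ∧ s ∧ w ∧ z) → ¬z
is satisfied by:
  {s: False, q: False, z: False, w: False}
  {w: True, s: False, q: False, z: False}
  {z: True, s: False, q: False, w: False}
  {w: True, z: True, s: False, q: False}
  {q: True, w: False, s: False, z: False}
  {w: True, q: True, s: False, z: False}
  {z: True, q: True, w: False, s: False}
  {w: True, z: True, q: True, s: False}
  {s: True, z: False, q: False, w: False}
  {w: True, s: True, z: False, q: False}
  {z: True, s: True, w: False, q: False}
  {w: True, z: True, s: True, q: False}
  {q: True, s: True, z: False, w: False}
  {w: True, q: True, s: True, z: False}
  {z: True, q: True, s: True, w: False}


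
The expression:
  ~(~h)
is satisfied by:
  {h: True}


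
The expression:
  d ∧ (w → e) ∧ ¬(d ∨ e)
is never true.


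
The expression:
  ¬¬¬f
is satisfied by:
  {f: False}


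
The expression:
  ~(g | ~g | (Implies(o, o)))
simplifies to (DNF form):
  False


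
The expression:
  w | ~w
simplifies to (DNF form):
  True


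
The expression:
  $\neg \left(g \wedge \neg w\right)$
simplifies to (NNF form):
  $w \vee \neg g$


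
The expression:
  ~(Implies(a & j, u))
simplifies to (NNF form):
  a & j & ~u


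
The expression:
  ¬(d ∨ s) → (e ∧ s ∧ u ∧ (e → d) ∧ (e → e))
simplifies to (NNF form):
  d ∨ s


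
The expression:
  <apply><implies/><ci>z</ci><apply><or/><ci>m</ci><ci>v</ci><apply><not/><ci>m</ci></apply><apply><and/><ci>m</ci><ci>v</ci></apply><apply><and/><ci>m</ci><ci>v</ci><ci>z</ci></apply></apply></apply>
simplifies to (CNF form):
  <true/>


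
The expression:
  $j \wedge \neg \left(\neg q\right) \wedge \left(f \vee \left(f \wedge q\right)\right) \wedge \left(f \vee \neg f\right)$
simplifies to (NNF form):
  $f \wedge j \wedge q$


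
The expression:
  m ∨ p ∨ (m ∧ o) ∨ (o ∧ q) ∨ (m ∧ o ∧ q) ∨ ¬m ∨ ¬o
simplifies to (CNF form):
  True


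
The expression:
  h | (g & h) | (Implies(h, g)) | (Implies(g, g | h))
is always true.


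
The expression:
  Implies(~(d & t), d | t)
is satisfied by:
  {d: True, t: True}
  {d: True, t: False}
  {t: True, d: False}


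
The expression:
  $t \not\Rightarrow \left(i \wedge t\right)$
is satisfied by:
  {t: True, i: False}


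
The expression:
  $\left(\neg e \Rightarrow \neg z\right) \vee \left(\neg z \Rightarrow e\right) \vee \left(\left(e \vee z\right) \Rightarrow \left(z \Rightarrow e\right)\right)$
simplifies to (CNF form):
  $\text{True}$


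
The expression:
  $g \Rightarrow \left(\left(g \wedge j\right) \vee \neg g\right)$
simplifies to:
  $j \vee \neg g$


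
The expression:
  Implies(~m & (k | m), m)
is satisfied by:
  {m: True, k: False}
  {k: False, m: False}
  {k: True, m: True}


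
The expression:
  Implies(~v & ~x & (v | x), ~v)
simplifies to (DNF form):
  True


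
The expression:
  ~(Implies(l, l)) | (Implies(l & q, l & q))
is always true.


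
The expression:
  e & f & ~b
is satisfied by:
  {e: True, f: True, b: False}


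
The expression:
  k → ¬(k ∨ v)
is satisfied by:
  {k: False}


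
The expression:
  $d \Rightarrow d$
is always true.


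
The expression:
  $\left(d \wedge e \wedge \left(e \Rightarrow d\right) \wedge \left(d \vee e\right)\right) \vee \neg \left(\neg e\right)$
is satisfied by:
  {e: True}


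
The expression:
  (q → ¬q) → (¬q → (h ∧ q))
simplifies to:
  q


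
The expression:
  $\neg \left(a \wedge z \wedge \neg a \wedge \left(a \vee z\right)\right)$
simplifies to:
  $\text{True}$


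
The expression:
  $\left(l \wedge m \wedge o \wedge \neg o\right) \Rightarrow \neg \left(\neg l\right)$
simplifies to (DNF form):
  $\text{True}$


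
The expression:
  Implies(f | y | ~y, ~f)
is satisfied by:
  {f: False}


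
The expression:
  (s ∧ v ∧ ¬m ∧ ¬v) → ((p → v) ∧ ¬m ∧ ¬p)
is always true.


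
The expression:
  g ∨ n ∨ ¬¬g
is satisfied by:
  {n: True, g: True}
  {n: True, g: False}
  {g: True, n: False}


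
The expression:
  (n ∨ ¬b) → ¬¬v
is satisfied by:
  {b: True, v: True, n: False}
  {v: True, n: False, b: False}
  {b: True, v: True, n: True}
  {v: True, n: True, b: False}
  {b: True, n: False, v: False}


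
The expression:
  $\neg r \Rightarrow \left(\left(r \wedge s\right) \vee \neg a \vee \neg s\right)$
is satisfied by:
  {r: True, s: False, a: False}
  {s: False, a: False, r: False}
  {r: True, a: True, s: False}
  {a: True, s: False, r: False}
  {r: True, s: True, a: False}
  {s: True, r: False, a: False}
  {r: True, a: True, s: True}


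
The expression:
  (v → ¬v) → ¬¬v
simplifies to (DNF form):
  v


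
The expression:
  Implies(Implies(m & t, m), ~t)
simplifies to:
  ~t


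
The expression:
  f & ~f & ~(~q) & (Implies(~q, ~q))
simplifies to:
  False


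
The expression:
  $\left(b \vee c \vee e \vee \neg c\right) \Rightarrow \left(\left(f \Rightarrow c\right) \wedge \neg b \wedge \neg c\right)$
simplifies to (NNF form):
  $\neg b \wedge \neg c \wedge \neg f$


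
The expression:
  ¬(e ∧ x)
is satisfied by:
  {e: False, x: False}
  {x: True, e: False}
  {e: True, x: False}


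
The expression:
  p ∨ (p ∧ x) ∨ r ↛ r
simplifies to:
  p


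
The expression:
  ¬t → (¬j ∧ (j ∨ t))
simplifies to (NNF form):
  t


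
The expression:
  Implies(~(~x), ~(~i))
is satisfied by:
  {i: True, x: False}
  {x: False, i: False}
  {x: True, i: True}


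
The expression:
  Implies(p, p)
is always true.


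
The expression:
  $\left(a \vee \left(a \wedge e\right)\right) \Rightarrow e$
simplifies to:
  $e \vee \neg a$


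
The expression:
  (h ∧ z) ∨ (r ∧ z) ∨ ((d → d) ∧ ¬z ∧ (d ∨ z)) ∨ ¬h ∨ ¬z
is always true.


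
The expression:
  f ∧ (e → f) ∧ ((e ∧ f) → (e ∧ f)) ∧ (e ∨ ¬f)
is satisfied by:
  {e: True, f: True}


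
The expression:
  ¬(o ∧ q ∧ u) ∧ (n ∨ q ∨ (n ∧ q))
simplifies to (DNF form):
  (n ∧ ¬q) ∨ (q ∧ ¬o) ∨ (q ∧ ¬u)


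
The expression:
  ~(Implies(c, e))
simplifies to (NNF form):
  c & ~e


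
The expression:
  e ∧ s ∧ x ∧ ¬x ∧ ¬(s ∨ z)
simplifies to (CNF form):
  False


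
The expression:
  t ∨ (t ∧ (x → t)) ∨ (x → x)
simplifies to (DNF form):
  True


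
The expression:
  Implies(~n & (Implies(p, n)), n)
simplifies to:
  n | p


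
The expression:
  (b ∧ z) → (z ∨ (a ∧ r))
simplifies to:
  True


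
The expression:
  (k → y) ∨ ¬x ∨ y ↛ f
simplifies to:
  y ∨ ¬k ∨ ¬x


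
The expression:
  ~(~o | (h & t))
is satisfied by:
  {o: True, h: False, t: False}
  {t: True, o: True, h: False}
  {h: True, o: True, t: False}


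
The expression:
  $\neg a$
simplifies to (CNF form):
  $\neg a$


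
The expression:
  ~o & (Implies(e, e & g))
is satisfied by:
  {g: True, e: False, o: False}
  {e: False, o: False, g: False}
  {g: True, e: True, o: False}


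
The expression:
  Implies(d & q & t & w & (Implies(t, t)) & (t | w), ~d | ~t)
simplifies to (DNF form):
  ~d | ~q | ~t | ~w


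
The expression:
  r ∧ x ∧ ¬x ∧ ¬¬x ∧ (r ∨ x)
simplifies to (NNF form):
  False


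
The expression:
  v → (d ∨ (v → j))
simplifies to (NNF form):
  d ∨ j ∨ ¬v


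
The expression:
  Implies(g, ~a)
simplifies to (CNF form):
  ~a | ~g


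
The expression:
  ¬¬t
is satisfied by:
  {t: True}


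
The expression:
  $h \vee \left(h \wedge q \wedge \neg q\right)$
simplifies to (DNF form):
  $h$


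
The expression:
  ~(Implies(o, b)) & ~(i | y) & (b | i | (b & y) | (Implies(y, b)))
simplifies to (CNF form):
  o & ~b & ~i & ~y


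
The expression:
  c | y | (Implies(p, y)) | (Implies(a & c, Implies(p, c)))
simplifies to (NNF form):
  True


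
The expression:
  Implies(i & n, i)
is always true.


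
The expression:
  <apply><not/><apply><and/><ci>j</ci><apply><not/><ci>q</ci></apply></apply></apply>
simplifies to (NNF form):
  <apply><or/><ci>q</ci><apply><not/><ci>j</ci></apply></apply>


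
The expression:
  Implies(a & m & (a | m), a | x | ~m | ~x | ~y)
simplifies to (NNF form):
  True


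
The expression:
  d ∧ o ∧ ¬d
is never true.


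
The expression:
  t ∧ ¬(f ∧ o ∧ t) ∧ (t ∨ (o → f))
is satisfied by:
  {t: True, o: False, f: False}
  {t: True, f: True, o: False}
  {t: True, o: True, f: False}


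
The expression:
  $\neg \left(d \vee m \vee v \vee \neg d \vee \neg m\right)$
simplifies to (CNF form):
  $\text{False}$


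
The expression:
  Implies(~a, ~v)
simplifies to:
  a | ~v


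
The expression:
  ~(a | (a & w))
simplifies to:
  ~a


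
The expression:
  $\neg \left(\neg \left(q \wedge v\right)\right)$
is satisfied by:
  {q: True, v: True}


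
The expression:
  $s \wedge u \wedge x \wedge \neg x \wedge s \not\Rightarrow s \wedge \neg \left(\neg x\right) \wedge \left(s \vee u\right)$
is never true.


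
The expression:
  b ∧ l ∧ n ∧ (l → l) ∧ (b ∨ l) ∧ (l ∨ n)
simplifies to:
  b ∧ l ∧ n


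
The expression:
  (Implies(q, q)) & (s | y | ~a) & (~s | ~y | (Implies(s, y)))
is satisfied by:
  {y: True, s: True, a: False}
  {y: True, s: False, a: False}
  {s: True, y: False, a: False}
  {y: False, s: False, a: False}
  {y: True, a: True, s: True}
  {y: True, a: True, s: False}
  {a: True, s: True, y: False}


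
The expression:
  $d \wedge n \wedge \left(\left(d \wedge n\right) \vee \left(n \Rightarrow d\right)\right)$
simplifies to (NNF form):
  $d \wedge n$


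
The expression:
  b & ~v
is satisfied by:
  {b: True, v: False}


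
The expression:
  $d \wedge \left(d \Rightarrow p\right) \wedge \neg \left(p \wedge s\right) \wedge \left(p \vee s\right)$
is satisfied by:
  {p: True, d: True, s: False}


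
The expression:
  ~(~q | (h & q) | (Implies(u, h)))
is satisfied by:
  {u: True, q: True, h: False}


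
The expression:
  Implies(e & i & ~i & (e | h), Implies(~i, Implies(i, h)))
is always true.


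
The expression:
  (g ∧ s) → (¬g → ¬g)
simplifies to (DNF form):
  True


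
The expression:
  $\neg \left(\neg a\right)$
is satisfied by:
  {a: True}


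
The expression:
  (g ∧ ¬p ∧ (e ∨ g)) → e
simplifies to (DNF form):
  e ∨ p ∨ ¬g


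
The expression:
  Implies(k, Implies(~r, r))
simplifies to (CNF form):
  r | ~k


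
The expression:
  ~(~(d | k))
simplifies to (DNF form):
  d | k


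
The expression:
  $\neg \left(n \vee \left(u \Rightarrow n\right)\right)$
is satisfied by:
  {u: True, n: False}


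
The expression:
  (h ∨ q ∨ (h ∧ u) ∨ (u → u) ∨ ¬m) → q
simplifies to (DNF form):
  q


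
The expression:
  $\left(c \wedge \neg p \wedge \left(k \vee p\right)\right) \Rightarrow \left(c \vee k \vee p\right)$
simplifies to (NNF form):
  $\text{True}$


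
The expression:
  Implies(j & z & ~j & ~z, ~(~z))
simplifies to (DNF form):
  True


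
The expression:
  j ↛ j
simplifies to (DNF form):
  False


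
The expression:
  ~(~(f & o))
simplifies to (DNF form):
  f & o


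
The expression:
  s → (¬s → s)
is always true.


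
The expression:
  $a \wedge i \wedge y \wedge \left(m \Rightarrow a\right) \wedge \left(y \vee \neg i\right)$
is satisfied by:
  {a: True, i: True, y: True}


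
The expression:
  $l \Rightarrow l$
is always true.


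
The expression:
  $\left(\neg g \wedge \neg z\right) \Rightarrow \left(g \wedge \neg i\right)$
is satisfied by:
  {z: True, g: True}
  {z: True, g: False}
  {g: True, z: False}


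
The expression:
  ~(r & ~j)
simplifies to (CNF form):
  j | ~r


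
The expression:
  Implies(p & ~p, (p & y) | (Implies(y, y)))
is always true.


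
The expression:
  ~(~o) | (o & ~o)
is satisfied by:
  {o: True}


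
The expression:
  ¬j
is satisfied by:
  {j: False}


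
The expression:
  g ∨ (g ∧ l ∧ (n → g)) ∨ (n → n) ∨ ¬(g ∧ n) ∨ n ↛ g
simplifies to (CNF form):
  True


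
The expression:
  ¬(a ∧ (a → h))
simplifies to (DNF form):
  ¬a ∨ ¬h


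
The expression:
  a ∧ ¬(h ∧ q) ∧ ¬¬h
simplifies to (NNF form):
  a ∧ h ∧ ¬q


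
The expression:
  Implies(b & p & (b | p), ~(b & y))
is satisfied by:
  {p: False, y: False, b: False}
  {b: True, p: False, y: False}
  {y: True, p: False, b: False}
  {b: True, y: True, p: False}
  {p: True, b: False, y: False}
  {b: True, p: True, y: False}
  {y: True, p: True, b: False}


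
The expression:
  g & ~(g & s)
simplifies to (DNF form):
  g & ~s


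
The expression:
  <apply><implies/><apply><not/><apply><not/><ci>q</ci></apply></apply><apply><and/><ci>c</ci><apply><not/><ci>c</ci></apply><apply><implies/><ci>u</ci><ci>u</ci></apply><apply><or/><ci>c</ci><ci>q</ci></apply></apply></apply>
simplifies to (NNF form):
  <apply><not/><ci>q</ci></apply>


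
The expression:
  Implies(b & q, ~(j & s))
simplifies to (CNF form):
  ~b | ~j | ~q | ~s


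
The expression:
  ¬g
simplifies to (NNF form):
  ¬g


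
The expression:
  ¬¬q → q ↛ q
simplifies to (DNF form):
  ¬q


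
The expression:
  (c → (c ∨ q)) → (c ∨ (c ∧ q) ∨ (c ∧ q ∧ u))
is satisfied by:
  {c: True}


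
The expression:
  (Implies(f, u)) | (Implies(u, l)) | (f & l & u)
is always true.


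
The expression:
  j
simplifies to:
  j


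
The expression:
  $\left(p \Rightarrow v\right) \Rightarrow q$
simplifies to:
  $q \vee \left(p \wedge \neg v\right)$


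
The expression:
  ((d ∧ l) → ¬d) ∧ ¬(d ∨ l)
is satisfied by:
  {d: False, l: False}


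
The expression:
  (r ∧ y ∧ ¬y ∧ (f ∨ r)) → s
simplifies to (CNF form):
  True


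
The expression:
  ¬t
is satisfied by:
  {t: False}


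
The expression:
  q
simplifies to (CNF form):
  q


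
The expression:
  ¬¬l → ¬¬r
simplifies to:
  r ∨ ¬l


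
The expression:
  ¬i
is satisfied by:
  {i: False}


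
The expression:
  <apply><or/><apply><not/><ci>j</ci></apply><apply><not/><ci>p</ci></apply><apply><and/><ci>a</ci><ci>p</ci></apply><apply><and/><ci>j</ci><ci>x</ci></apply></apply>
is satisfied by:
  {a: True, x: True, p: False, j: False}
  {a: True, p: False, x: False, j: False}
  {x: True, a: False, p: False, j: False}
  {a: False, p: False, x: False, j: False}
  {j: True, a: True, x: True, p: False}
  {j: True, a: True, p: False, x: False}
  {j: True, x: True, a: False, p: False}
  {j: True, a: False, p: False, x: False}
  {a: True, p: True, x: True, j: False}
  {a: True, p: True, j: False, x: False}
  {p: True, x: True, j: False, a: False}
  {p: True, j: False, x: False, a: False}
  {a: True, p: True, j: True, x: True}
  {a: True, p: True, j: True, x: False}
  {p: True, j: True, x: True, a: False}


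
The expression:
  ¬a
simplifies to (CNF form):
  ¬a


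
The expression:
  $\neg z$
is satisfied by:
  {z: False}


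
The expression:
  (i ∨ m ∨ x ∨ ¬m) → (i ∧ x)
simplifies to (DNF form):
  i ∧ x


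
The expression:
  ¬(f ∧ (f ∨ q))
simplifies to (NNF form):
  ¬f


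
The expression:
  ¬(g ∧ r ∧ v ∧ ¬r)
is always true.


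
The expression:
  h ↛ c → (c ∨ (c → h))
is always true.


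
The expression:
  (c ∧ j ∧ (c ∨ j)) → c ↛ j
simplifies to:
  ¬c ∨ ¬j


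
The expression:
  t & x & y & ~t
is never true.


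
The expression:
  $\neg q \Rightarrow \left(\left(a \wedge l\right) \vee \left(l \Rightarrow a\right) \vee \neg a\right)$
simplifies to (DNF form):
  $\text{True}$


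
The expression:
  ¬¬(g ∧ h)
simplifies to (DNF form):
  g ∧ h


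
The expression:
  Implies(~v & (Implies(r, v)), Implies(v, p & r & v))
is always true.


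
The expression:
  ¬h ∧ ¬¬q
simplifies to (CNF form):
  q ∧ ¬h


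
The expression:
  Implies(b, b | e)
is always true.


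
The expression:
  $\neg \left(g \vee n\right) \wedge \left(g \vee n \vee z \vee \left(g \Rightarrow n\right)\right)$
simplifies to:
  $\neg g \wedge \neg n$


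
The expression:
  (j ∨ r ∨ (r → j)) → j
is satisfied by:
  {j: True}


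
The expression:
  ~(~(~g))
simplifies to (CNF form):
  ~g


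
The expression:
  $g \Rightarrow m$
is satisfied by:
  {m: True, g: False}
  {g: False, m: False}
  {g: True, m: True}


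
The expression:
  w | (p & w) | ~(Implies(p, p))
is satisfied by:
  {w: True}


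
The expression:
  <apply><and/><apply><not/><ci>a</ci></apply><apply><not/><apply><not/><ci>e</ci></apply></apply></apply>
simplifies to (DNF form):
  <apply><and/><ci>e</ci><apply><not/><ci>a</ci></apply></apply>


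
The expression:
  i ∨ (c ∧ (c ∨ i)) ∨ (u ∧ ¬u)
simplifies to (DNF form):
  c ∨ i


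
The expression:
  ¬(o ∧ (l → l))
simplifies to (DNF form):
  ¬o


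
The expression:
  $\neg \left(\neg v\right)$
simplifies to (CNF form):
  $v$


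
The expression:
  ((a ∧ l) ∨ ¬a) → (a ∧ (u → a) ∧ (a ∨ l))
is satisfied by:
  {a: True}


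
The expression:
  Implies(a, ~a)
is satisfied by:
  {a: False}


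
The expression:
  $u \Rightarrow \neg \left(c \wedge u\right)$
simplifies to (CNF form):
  $\neg c \vee \neg u$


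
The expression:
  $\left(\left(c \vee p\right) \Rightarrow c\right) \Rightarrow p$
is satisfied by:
  {p: True}


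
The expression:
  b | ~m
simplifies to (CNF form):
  b | ~m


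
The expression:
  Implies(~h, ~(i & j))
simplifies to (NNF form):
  h | ~i | ~j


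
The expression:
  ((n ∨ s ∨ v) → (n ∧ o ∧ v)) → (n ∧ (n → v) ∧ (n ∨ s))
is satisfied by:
  {n: True, v: True, s: True}
  {n: True, v: True, s: False}
  {n: True, s: True, v: False}
  {n: True, s: False, v: False}
  {v: True, s: True, n: False}
  {v: True, s: False, n: False}
  {s: True, v: False, n: False}


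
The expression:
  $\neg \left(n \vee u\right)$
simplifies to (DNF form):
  $\neg n \wedge \neg u$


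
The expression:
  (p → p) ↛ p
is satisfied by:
  {p: False}


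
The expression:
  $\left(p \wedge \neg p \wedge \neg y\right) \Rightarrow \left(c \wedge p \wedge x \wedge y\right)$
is always true.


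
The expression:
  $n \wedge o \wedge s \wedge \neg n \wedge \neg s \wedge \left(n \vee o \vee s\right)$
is never true.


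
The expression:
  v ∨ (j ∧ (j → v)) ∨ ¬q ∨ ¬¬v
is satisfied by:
  {v: True, q: False}
  {q: False, v: False}
  {q: True, v: True}


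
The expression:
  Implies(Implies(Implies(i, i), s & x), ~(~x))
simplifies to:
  True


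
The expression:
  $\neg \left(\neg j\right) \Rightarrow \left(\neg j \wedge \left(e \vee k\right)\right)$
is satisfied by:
  {j: False}


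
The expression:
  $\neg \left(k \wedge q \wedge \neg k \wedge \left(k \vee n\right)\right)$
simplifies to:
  $\text{True}$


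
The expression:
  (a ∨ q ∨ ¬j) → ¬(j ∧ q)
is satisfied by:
  {q: False, j: False}
  {j: True, q: False}
  {q: True, j: False}


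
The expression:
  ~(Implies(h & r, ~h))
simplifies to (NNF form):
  h & r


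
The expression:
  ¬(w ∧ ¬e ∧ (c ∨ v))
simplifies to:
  e ∨ (¬c ∧ ¬v) ∨ ¬w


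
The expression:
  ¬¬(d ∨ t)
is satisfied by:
  {d: True, t: True}
  {d: True, t: False}
  {t: True, d: False}


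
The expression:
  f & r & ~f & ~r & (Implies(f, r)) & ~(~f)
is never true.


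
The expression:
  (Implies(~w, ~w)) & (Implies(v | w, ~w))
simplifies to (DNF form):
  ~w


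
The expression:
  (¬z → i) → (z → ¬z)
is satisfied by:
  {z: False}


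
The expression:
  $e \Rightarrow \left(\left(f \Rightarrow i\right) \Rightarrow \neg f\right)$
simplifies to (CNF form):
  $\neg e \vee \neg f \vee \neg i$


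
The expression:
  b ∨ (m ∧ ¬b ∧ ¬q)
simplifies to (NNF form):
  b ∨ (m ∧ ¬q)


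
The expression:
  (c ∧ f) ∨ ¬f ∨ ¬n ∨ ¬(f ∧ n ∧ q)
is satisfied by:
  {c: True, q: False, n: False, f: False}
  {c: False, q: False, n: False, f: False}
  {f: True, c: True, q: False, n: False}
  {f: True, c: False, q: False, n: False}
  {c: True, n: True, f: False, q: False}
  {n: True, f: False, q: False, c: False}
  {f: True, n: True, c: True, q: False}
  {f: True, n: True, c: False, q: False}
  {c: True, q: True, f: False, n: False}
  {q: True, f: False, n: False, c: False}
  {c: True, f: True, q: True, n: False}
  {f: True, q: True, c: False, n: False}
  {c: True, n: True, q: True, f: False}
  {n: True, q: True, f: False, c: False}
  {f: True, n: True, q: True, c: True}


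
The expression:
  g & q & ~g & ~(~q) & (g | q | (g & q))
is never true.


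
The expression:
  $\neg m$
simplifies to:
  $\neg m$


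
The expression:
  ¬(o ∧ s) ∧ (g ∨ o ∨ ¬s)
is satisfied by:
  {g: True, s: False, o: False}
  {g: False, s: False, o: False}
  {o: True, g: True, s: False}
  {o: True, g: False, s: False}
  {s: True, g: True, o: False}


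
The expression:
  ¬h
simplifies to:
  ¬h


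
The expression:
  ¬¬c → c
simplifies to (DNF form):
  True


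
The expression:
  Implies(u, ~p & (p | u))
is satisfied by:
  {p: False, u: False}
  {u: True, p: False}
  {p: True, u: False}


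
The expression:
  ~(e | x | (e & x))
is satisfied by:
  {x: False, e: False}


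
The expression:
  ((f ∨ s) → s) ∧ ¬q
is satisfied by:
  {s: True, q: False, f: False}
  {q: False, f: False, s: False}
  {f: True, s: True, q: False}


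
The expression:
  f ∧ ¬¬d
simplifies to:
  d ∧ f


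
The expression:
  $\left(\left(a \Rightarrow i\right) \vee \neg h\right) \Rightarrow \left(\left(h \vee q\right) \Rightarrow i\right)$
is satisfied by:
  {i: True, a: True, q: False, h: False}
  {i: True, q: False, a: False, h: False}
  {i: True, h: True, a: True, q: False}
  {i: True, h: True, q: False, a: False}
  {i: True, a: True, q: True, h: False}
  {i: True, q: True, a: False, h: False}
  {i: True, h: True, q: True, a: True}
  {i: True, h: True, q: True, a: False}
  {a: True, h: False, q: False, i: False}
  {h: False, q: False, a: False, i: False}
  {a: True, h: True, q: False, i: False}
  {a: True, h: True, q: True, i: False}


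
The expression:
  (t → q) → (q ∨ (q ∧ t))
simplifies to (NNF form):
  q ∨ t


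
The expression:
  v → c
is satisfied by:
  {c: True, v: False}
  {v: False, c: False}
  {v: True, c: True}


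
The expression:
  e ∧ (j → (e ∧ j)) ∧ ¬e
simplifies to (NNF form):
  False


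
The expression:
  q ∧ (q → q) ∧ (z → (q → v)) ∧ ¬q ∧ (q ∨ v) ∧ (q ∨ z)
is never true.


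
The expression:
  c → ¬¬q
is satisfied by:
  {q: True, c: False}
  {c: False, q: False}
  {c: True, q: True}


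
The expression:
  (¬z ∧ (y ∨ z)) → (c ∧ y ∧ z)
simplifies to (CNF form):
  z ∨ ¬y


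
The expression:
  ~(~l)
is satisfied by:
  {l: True}


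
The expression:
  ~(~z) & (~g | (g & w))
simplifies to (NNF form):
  z & (w | ~g)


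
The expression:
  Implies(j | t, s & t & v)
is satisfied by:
  {v: True, s: True, j: False, t: False}
  {v: True, s: False, j: False, t: False}
  {s: True, v: False, j: False, t: False}
  {v: False, s: False, j: False, t: False}
  {v: True, t: True, s: True, j: False}
  {v: True, t: True, j: True, s: True}


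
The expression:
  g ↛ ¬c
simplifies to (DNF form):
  c ∧ g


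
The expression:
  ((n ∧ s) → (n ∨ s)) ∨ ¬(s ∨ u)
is always true.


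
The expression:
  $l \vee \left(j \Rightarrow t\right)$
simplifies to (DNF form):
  $l \vee t \vee \neg j$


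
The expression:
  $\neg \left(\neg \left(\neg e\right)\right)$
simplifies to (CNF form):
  $\neg e$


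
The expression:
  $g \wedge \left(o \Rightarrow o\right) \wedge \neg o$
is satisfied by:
  {g: True, o: False}


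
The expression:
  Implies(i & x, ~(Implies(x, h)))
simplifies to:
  ~h | ~i | ~x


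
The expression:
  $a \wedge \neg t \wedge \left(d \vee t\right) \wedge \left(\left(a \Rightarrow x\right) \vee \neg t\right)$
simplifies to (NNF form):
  $a \wedge d \wedge \neg t$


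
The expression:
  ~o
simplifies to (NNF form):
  ~o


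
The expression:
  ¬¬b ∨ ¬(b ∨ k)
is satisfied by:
  {b: True, k: False}
  {k: False, b: False}
  {k: True, b: True}


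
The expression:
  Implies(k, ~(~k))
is always true.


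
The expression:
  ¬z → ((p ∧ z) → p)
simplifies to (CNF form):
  True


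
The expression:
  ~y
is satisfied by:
  {y: False}


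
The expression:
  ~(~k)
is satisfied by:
  {k: True}


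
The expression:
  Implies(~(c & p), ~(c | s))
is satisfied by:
  {p: True, s: False, c: False}
  {s: False, c: False, p: False}
  {p: True, c: True, s: False}
  {p: True, c: True, s: True}


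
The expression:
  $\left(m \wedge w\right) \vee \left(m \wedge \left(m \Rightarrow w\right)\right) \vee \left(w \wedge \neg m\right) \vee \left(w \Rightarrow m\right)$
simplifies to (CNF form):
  $\text{True}$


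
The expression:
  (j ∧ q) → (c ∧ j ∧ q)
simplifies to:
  c ∨ ¬j ∨ ¬q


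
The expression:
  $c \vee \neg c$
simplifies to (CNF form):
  $\text{True}$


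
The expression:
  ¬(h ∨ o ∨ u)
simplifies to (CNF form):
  ¬h ∧ ¬o ∧ ¬u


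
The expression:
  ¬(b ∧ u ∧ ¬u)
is always true.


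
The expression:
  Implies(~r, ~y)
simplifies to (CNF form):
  r | ~y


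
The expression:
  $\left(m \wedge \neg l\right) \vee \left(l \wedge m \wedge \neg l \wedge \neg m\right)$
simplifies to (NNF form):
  $m \wedge \neg l$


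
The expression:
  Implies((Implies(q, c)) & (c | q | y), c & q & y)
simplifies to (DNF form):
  (q & y) | (~c & ~y)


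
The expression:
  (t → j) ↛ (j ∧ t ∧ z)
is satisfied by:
  {j: True, z: False, t: False}
  {z: False, t: False, j: False}
  {j: True, z: True, t: False}
  {z: True, j: False, t: False}
  {t: True, j: True, z: False}


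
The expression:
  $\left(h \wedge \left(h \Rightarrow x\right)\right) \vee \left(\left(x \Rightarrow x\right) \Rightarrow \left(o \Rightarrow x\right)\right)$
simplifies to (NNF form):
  $x \vee \neg o$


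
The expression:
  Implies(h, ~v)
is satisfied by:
  {h: False, v: False}
  {v: True, h: False}
  {h: True, v: False}


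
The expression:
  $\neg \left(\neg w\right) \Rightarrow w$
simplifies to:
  $\text{True}$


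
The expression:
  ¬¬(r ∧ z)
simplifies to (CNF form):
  r ∧ z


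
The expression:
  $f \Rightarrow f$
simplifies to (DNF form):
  $\text{True}$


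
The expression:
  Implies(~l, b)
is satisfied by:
  {b: True, l: True}
  {b: True, l: False}
  {l: True, b: False}


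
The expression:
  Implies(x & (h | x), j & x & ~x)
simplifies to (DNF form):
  ~x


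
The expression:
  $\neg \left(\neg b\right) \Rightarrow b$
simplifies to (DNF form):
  $\text{True}$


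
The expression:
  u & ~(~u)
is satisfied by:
  {u: True}


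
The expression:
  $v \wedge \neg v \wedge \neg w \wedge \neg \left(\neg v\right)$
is never true.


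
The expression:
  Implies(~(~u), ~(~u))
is always true.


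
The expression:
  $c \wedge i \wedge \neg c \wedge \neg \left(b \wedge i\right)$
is never true.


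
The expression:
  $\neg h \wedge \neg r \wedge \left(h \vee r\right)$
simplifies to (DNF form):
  $\text{False}$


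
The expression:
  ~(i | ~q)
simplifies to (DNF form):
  q & ~i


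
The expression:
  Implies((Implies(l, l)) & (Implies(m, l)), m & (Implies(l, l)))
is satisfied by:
  {m: True}


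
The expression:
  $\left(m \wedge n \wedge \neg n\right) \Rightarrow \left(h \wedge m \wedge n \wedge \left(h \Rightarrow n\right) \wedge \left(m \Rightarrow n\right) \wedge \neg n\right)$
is always true.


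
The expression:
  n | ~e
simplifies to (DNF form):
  n | ~e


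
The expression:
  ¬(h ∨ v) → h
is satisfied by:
  {v: True, h: True}
  {v: True, h: False}
  {h: True, v: False}


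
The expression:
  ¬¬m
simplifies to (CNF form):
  m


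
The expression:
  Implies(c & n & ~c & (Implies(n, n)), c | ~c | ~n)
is always true.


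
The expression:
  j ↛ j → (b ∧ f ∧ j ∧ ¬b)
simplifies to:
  True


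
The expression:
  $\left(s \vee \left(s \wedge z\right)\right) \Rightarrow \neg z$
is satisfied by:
  {s: False, z: False}
  {z: True, s: False}
  {s: True, z: False}


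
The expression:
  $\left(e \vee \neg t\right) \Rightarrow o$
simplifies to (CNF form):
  $\left(o \vee t\right) \wedge \left(o \vee \neg e\right)$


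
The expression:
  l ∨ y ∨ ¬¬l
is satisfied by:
  {y: True, l: True}
  {y: True, l: False}
  {l: True, y: False}


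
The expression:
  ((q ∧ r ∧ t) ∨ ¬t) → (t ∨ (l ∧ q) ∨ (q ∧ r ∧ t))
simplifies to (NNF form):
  t ∨ (l ∧ q)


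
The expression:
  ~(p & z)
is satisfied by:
  {p: False, z: False}
  {z: True, p: False}
  {p: True, z: False}


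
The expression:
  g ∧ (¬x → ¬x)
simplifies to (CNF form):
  g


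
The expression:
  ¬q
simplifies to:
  ¬q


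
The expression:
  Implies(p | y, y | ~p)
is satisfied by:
  {y: True, p: False}
  {p: False, y: False}
  {p: True, y: True}


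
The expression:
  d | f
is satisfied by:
  {d: True, f: True}
  {d: True, f: False}
  {f: True, d: False}


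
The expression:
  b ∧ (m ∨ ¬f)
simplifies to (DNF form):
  (b ∧ m) ∨ (b ∧ ¬f)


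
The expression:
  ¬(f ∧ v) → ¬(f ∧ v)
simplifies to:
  True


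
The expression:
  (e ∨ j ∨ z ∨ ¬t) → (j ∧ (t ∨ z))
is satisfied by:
  {j: True, t: True, e: False, z: False}
  {z: True, j: True, t: True, e: False}
  {z: True, j: True, t: False, e: False}
  {j: True, e: True, t: True, z: False}
  {j: True, e: True, z: True, t: True}
  {j: True, e: True, z: True, t: False}
  {t: True, j: False, e: False, z: False}


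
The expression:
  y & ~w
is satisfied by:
  {y: True, w: False}


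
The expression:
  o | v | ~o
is always true.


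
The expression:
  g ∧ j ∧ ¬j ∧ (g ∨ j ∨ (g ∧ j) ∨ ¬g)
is never true.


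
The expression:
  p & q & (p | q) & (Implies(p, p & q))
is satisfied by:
  {p: True, q: True}


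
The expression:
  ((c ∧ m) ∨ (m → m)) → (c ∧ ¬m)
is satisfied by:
  {c: True, m: False}


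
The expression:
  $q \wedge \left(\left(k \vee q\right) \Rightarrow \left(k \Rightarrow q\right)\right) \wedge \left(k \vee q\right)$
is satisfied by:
  {q: True}


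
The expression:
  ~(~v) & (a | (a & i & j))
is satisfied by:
  {a: True, v: True}


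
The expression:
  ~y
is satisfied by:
  {y: False}


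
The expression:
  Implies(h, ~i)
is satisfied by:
  {h: False, i: False}
  {i: True, h: False}
  {h: True, i: False}


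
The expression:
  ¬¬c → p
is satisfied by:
  {p: True, c: False}
  {c: False, p: False}
  {c: True, p: True}


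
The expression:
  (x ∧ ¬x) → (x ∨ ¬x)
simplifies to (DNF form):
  True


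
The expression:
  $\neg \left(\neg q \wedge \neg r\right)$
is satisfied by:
  {r: True, q: True}
  {r: True, q: False}
  {q: True, r: False}


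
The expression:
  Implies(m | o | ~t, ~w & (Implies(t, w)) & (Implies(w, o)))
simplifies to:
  (t | ~w) & (~m | ~t) & (~o | ~t)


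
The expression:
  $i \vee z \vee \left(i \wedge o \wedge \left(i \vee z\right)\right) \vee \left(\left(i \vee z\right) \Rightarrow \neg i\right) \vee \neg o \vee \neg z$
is always true.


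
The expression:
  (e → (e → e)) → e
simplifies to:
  e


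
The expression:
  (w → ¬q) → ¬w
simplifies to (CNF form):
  q ∨ ¬w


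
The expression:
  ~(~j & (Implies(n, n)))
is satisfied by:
  {j: True}


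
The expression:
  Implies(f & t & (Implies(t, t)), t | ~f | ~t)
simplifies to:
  True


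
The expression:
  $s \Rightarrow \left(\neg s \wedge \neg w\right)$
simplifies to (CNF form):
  $\neg s$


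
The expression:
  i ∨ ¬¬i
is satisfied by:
  {i: True}


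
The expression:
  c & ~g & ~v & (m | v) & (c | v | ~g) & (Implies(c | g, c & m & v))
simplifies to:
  False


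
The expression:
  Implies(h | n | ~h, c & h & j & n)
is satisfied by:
  {h: True, c: True, j: True, n: True}


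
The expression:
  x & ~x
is never true.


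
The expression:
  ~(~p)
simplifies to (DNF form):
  p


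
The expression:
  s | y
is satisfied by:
  {y: True, s: True}
  {y: True, s: False}
  {s: True, y: False}


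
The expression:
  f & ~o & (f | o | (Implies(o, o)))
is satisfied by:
  {f: True, o: False}


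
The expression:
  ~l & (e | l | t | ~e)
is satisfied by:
  {l: False}


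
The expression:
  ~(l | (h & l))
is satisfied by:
  {l: False}


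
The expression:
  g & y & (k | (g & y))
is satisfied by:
  {g: True, y: True}


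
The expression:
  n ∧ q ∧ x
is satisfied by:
  {x: True, q: True, n: True}


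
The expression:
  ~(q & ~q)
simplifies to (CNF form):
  True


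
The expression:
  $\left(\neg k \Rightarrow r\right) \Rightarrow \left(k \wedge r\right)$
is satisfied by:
  {k: False, r: False}
  {r: True, k: True}


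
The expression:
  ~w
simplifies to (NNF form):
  ~w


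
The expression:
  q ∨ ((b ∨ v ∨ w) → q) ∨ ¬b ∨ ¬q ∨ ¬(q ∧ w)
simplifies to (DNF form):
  True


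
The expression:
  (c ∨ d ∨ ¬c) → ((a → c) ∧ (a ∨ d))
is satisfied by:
  {d: True, c: True, a: False}
  {d: True, c: False, a: False}
  {a: True, d: True, c: True}
  {a: True, c: True, d: False}


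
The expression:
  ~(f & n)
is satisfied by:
  {n: False, f: False}
  {f: True, n: False}
  {n: True, f: False}


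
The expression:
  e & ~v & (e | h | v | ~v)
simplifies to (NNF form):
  e & ~v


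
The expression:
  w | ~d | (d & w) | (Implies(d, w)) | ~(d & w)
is always true.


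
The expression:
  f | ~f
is always true.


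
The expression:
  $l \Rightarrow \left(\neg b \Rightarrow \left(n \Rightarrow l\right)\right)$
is always true.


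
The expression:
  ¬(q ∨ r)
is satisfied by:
  {q: False, r: False}


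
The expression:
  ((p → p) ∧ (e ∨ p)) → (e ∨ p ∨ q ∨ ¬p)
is always true.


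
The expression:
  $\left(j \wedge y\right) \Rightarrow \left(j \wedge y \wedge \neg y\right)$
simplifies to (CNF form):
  $\neg j \vee \neg y$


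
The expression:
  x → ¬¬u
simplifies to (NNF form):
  u ∨ ¬x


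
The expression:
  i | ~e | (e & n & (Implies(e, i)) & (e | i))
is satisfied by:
  {i: True, e: False}
  {e: False, i: False}
  {e: True, i: True}


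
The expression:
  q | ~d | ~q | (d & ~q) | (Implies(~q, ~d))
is always true.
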